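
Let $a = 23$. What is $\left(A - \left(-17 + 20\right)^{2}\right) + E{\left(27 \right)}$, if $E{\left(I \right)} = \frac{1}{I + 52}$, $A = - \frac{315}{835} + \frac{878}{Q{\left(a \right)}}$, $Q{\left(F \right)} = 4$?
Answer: $\frac{5544633}{26386} \approx 210.14$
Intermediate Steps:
$A = \frac{73187}{334}$ ($A = - \frac{315}{835} + \frac{878}{4} = \left(-315\right) \frac{1}{835} + 878 \cdot \frac{1}{4} = - \frac{63}{167} + \frac{439}{2} = \frac{73187}{334} \approx 219.12$)
$E{\left(I \right)} = \frac{1}{52 + I}$
$\left(A - \left(-17 + 20\right)^{2}\right) + E{\left(27 \right)} = \left(\frac{73187}{334} - \left(-17 + 20\right)^{2}\right) + \frac{1}{52 + 27} = \left(\frac{73187}{334} - 3^{2}\right) + \frac{1}{79} = \left(\frac{73187}{334} - 9\right) + \frac{1}{79} = \frac{70181}{334} + \frac{1}{79} = \frac{5544633}{26386}$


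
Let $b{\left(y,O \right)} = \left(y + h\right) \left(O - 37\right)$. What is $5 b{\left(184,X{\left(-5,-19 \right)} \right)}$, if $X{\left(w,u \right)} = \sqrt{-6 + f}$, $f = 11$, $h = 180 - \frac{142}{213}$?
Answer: $- \frac{201650}{3} + \frac{5450 \sqrt{5}}{3} \approx -63155.0$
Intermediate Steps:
$h = \frac{538}{3}$ ($h = 180 - 142 \cdot \frac{1}{213} = 180 - \frac{2}{3} = \frac{538}{3} \approx 179.33$)
$X{\left(w,u \right)} = \sqrt{5}$ ($X{\left(w,u \right)} = \sqrt{-6 + 11} = \sqrt{5}$)
$b{\left(y,O \right)} = \left(-37 + O\right) \left(\frac{538}{3} + y\right)$ ($b{\left(y,O \right)} = \left(y + \frac{538}{3}\right) \left(O - 37\right) = \left(\frac{538}{3} + y\right) \left(-37 + O\right) = \left(-37 + O\right) \left(\frac{538}{3} + y\right)$)
$5 b{\left(184,X{\left(-5,-19 \right)} \right)} = 5 \left(- \frac{19906}{3} - 6808 + \frac{538 \sqrt{5}}{3} + \sqrt{5} \cdot 184\right) = 5 \left(- \frac{19906}{3} - 6808 + \frac{538 \sqrt{5}}{3} + 184 \sqrt{5}\right) = 5 \left(- \frac{40330}{3} + \frac{1090 \sqrt{5}}{3}\right) = - \frac{201650}{3} + \frac{5450 \sqrt{5}}{3}$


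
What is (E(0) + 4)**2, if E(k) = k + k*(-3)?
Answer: 16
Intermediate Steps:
E(k) = -2*k (E(k) = k - 3*k = -2*k)
(E(0) + 4)**2 = (-2*0 + 4)**2 = (0 + 4)**2 = 4**2 = 16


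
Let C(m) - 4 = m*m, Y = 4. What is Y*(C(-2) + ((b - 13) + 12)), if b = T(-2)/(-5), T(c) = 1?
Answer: 136/5 ≈ 27.200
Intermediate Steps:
b = -⅕ (b = 1/(-5) = 1*(-⅕) = -⅕ ≈ -0.20000)
C(m) = 4 + m² (C(m) = 4 + m*m = 4 + m²)
Y*(C(-2) + ((b - 13) + 12)) = 4*((4 + (-2)²) + ((-⅕ - 13) + 12)) = 4*((4 + 4) + (-66/5 + 12)) = 4*(8 - 6/5) = 4*(34/5) = 136/5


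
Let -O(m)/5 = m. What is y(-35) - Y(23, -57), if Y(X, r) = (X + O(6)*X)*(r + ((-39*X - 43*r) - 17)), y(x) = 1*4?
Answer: 987164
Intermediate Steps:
y(x) = 4
O(m) = -5*m
Y(X, r) = -29*X*(-17 - 42*r - 39*X) (Y(X, r) = (X + (-5*6)*X)*(r + ((-39*X - 43*r) - 17)) = (X - 30*X)*(r + ((-43*r - 39*X) - 17)) = (-29*X)*(r + (-17 - 43*r - 39*X)) = (-29*X)*(-17 - 42*r - 39*X) = -29*X*(-17 - 42*r - 39*X))
y(-35) - Y(23, -57) = 4 - 29*23*(17 + 39*23 + 42*(-57)) = 4 - 29*23*(17 + 897 - 2394) = 4 - 29*23*(-1480) = 4 - 1*(-987160) = 4 + 987160 = 987164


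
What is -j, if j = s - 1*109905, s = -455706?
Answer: 565611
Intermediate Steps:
j = -565611 (j = -455706 - 1*109905 = -455706 - 109905 = -565611)
-j = -1*(-565611) = 565611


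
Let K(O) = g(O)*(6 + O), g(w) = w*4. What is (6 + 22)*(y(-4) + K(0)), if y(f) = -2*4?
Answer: -224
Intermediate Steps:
g(w) = 4*w
y(f) = -8
K(O) = 4*O*(6 + O) (K(O) = (4*O)*(6 + O) = 4*O*(6 + O))
(6 + 22)*(y(-4) + K(0)) = (6 + 22)*(-8 + 4*0*(6 + 0)) = 28*(-8 + 4*0*6) = 28*(-8 + 0) = 28*(-8) = -224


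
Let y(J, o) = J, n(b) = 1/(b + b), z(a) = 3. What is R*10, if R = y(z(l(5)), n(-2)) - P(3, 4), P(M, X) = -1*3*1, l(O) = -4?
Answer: 60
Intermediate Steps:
P(M, X) = -3 (P(M, X) = -3*1 = -3)
n(b) = 1/(2*b)
R = 6 (R = 3 - 1*(-3) = 3 + 3 = 6)
R*10 = 6*10 = 60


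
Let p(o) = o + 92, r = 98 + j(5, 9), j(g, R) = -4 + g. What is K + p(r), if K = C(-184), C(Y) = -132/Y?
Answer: 8819/46 ≈ 191.72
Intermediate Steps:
r = 99 (r = 98 + (-4 + 5) = 98 + 1 = 99)
p(o) = 92 + o
K = 33/46 (K = -132/(-184) = -132*(-1/184) = 33/46 ≈ 0.71739)
K + p(r) = 33/46 + (92 + 99) = 33/46 + 191 = 8819/46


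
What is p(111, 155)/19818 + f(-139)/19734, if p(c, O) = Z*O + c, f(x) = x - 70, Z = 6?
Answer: 41417/987597 ≈ 0.041937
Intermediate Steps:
f(x) = -70 + x
p(c, O) = c + 6*O (p(c, O) = 6*O + c = c + 6*O)
p(111, 155)/19818 + f(-139)/19734 = (111 + 6*155)/19818 + (-70 - 139)/19734 = (111 + 930)*(1/19818) - 209*1/19734 = 1041*(1/19818) - 19/1794 = 347/6606 - 19/1794 = 41417/987597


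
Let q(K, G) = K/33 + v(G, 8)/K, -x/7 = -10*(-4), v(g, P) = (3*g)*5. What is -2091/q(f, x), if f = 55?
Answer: 4059/145 ≈ 27.993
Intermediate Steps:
v(g, P) = 15*g
x = -280 (x = -(-70)*(-4) = -7*40 = -280)
q(K, G) = K/33 + 15*G/K (q(K, G) = K/33 + (15*G)/K = K*(1/33) + 15*G/K = K/33 + 15*G/K)
-2091/q(f, x) = -2091/((1/33)*55 + 15*(-280)/55) = -2091/(5/3 + 15*(-280)*(1/55)) = -2091/(5/3 - 840/11) = -2091/(-2465/33) = -2091*(-33/2465) = 4059/145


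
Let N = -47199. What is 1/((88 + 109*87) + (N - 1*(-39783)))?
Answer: 1/2155 ≈ 0.00046404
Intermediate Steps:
1/((88 + 109*87) + (N - 1*(-39783))) = 1/((88 + 109*87) + (-47199 - 1*(-39783))) = 1/((88 + 9483) + (-47199 + 39783)) = 1/(9571 - 7416) = 1/2155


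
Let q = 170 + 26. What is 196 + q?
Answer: 392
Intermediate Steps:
q = 196
196 + q = 196 + 196 = 392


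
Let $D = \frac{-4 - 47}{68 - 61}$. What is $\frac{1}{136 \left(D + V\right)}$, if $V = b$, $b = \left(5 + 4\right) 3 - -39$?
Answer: $\frac{7}{55896} \approx 0.00012523$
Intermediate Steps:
$b = 66$ ($b = 9 \cdot 3 + 39 = 27 + 39 = 66$)
$V = 66$
$D = - \frac{51}{7} \approx -7.2857$
$\frac{1}{136 \left(D + V\right)} = \frac{1}{136 \left(- \frac{51}{7} + 66\right)} = \frac{1}{136 \cdot \frac{411}{7}} = \frac{1}{\frac{55896}{7}} = \frac{7}{55896}$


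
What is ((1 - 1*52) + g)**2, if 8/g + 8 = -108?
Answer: 2193361/841 ≈ 2608.0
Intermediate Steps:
g = -2/29 (g = 8/(-8 - 108) = 8/(-116) = 8*(-1/116) = -2/29 ≈ -0.068966)
((1 - 1*52) + g)**2 = ((1 - 1*52) - 2/29)**2 = ((1 - 52) - 2/29)**2 = (-51 - 2/29)**2 = (-1481/29)**2 = 2193361/841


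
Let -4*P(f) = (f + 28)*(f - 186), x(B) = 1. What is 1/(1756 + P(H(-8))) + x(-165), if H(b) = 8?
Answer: 3359/3358 ≈ 1.0003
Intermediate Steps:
P(f) = -(-186 + f)*(28 + f)/4 (P(f) = -(f + 28)*(f - 186)/4 = -(28 + f)*(-186 + f)/4 = -(-186 + f)*(28 + f)/4)
1/(1756 + P(H(-8))) + x(-165) = 1/(1756 + (1302 - ¼*8² + (79/2)*8)) + 1 = 1/(1756 + (1302 - ¼*64 + 316)) + 1 = 1/(1756 + (1302 - 16 + 316)) + 1 = 1/(1756 + 1602) + 1 = 1/3358 + 1 = 3359/3358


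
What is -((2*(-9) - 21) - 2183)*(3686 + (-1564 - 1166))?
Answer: 2124232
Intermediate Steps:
-((2*(-9) - 21) - 2183)*(3686 + (-1564 - 1166)) = -((-18 - 21) - 2183)*(3686 - 2730) = -(-39 - 2183)*956 = -(-2222)*956 = -1*(-2124232) = 2124232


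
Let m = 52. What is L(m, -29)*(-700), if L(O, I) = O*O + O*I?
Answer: -837200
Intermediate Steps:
L(O, I) = O² + I*O
L(m, -29)*(-700) = (52*(-29 + 52))*(-700) = (52*23)*(-700) = 1196*(-700) = -837200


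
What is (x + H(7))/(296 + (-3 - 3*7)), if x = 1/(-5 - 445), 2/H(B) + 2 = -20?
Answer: -461/1346400 ≈ -0.00034239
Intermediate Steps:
H(B) = -1/11 (H(B) = 2/(-2 - 20) = 2/(-22) = 2*(-1/22) = -1/11)
x = -1/450 (x = 1/(-450) = -1/450 ≈ -0.0022222)
(x + H(7))/(296 + (-3 - 3*7)) = (-1/450 - 1/11)/(296 + (-3 - 3*7)) = -461/(4950*(296 + (-3 - 21))) = -461/(4950*(296 - 24)) = -461/4950/272 = -461/4950*1/272 = -461/1346400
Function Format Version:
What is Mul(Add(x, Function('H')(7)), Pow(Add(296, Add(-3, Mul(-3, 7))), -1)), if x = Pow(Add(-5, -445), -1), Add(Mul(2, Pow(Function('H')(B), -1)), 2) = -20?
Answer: Rational(-461, 1346400) ≈ -0.00034239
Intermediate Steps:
Function('H')(B) = Rational(-1, 11) (Function('H')(B) = Mul(2, Pow(Add(-2, -20), -1)) = Mul(2, Pow(-22, -1)) = Mul(2, Rational(-1, 22)) = Rational(-1, 11))
x = Rational(-1, 450) (x = Pow(-450, -1) = Rational(-1, 450) ≈ -0.0022222)
Mul(Add(x, Function('H')(7)), Pow(Add(296, Add(-3, Mul(-3, 7))), -1)) = Mul(Add(Rational(-1, 450), Rational(-1, 11)), Pow(Add(296, Add(-3, Mul(-3, 7))), -1)) = Mul(Rational(-461, 4950), Pow(Add(296, Add(-3, -21)), -1)) = Mul(Rational(-461, 4950), Pow(Add(296, -24), -1)) = Mul(Rational(-461, 4950), Pow(272, -1)) = Mul(Rational(-461, 4950), Rational(1, 272)) = Rational(-461, 1346400)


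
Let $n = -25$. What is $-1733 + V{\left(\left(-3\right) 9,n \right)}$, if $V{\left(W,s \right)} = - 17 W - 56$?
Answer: $-1330$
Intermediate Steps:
$V{\left(W,s \right)} = -56 - 17 W$
$-1733 + V{\left(\left(-3\right) 9,n \right)} = -1733 - \left(56 + 17 \left(\left(-3\right) 9\right)\right) = -1733 - -403 = -1733 + \left(-56 + 459\right) = -1733 + 403 = -1330$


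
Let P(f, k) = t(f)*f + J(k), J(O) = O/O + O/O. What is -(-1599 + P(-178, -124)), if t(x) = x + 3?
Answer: -29553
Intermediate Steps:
J(O) = 2 (J(O) = 1 + 1 = 2)
t(x) = 3 + x
P(f, k) = 2 + f*(3 + f) (P(f, k) = (3 + f)*f + 2 = f*(3 + f) + 2 = 2 + f*(3 + f))
-(-1599 + P(-178, -124)) = -(-1599 + (2 - 178*(3 - 178))) = -(-1599 + (2 - 178*(-175))) = -(-1599 + (2 + 31150)) = -(-1599 + 31152) = -1*29553 = -29553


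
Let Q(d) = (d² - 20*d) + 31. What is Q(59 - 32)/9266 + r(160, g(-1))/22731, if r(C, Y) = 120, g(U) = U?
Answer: 1018790/35104241 ≈ 0.029022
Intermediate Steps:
Q(d) = 31 + d² - 20*d
Q(59 - 32)/9266 + r(160, g(-1))/22731 = (31 + (59 - 32)² - 20*(59 - 32))/9266 + 120/22731 = (31 + 27² - 20*27)*(1/9266) + 120*(1/22731) = (31 + 729 - 540)*(1/9266) + 40/7577 = 220*(1/9266) + 40/7577 = 110/4633 + 40/7577 = 1018790/35104241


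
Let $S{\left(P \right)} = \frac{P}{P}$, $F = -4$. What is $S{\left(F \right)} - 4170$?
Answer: $-4169$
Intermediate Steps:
$S{\left(P \right)} = 1$
$S{\left(F \right)} - 4170 = 1 - 4170 = -4169$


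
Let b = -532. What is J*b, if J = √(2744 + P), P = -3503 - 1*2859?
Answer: -1596*I*√402 ≈ -32000.0*I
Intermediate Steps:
P = -6362 (P = -3503 - 2859 = -6362)
J = 3*I*√402 (J = √(2744 - 6362) = √(-3618) = 3*I*√402 ≈ 60.15*I)
J*b = (3*I*√402)*(-532) = -1596*I*√402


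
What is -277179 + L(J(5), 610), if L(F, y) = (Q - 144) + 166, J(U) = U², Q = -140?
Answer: -277297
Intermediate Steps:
L(F, y) = -118 (L(F, y) = (-140 - 144) + 166 = -284 + 166 = -118)
-277179 + L(J(5), 610) = -277179 - 118 = -277297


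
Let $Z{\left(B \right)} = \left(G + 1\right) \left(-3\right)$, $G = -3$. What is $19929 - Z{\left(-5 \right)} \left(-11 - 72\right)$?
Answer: $20427$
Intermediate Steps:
$Z{\left(B \right)} = 6$ ($Z{\left(B \right)} = \left(-3 + 1\right) \left(-3\right) = \left(-2\right) \left(-3\right) = 6$)
$19929 - Z{\left(-5 \right)} \left(-11 - 72\right) = 19929 - 6 \left(-11 - 72\right) = 19929 - 6 \left(-83\right) = 19929 - -498 = 19929 + 498 = 20427$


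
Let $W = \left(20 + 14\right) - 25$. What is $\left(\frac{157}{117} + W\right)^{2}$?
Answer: $\frac{1464100}{13689} \approx 106.95$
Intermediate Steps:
$W = 9$ ($W = 34 - 25 = 9$)
$\left(\frac{157}{117} + W\right)^{2} = \left(\frac{157}{117} + 9\right)^{2} = \left(\frac{1210}{117}\right)^{2} = \frac{1464100}{13689}$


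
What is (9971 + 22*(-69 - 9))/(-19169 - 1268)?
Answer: -8255/20437 ≈ -0.40392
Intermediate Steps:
(9971 + 22*(-69 - 9))/(-19169 - 1268) = (9971 + 22*(-78))/(-20437) = (9971 - 1716)*(-1/20437) = 8255*(-1/20437) = -8255/20437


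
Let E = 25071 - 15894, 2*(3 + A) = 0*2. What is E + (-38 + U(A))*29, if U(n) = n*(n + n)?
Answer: 8597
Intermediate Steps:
A = -3 (A = -3 + (0*2)/2 = -3 + (1/2)*0 = -3 + 0 = -3)
U(n) = 2*n**2 (U(n) = n*(2*n) = 2*n**2)
E = 9177
E + (-38 + U(A))*29 = 9177 + (-38 + 2*(-3)**2)*29 = 9177 + (-38 + 2*9)*29 = 9177 + (-38 + 18)*29 = 9177 - 20*29 = 9177 - 580 = 8597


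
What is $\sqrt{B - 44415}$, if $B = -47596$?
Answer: $i \sqrt{92011} \approx 303.33 i$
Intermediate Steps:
$\sqrt{B - 44415} = \sqrt{-47596 - 44415} = \sqrt{-92011} = i \sqrt{92011}$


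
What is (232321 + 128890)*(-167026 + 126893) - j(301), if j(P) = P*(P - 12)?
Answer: -14496568052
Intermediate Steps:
j(P) = P*(-12 + P)
(232321 + 128890)*(-167026 + 126893) - j(301) = (232321 + 128890)*(-167026 + 126893) - 301*(-12 + 301) = 361211*(-40133) - 301*289 = -14496481063 - 1*86989 = -14496481063 - 86989 = -14496568052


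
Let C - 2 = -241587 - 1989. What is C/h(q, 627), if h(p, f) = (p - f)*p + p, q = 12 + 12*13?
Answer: 121787/38472 ≈ 3.1656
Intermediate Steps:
C = -243574 (C = 2 + (-241587 - 1989) = 2 - 243576 = -243574)
q = 168 (q = 12 + 156 = 168)
h(p, f) = p + p*(p - f) (h(p, f) = p*(p - f) + p = p + p*(p - f))
C/h(q, 627) = -243574*1/(168*(1 + 168 - 1*627)) = -243574*1/(168*(1 + 168 - 627)) = -243574/(168*(-458)) = -243574/(-76944) = -243574*(-1/76944) = 121787/38472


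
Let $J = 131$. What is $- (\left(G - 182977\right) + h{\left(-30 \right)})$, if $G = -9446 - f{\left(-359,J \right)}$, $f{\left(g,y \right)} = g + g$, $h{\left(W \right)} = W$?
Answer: $191735$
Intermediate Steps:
$f{\left(g,y \right)} = 2 g$
$G = -8728$ ($G = -9446 - 2 \left(-359\right) = -9446 - -718 = -9446 + 718 = -8728$)
$- (\left(G - 182977\right) + h{\left(-30 \right)}) = - (\left(-8728 - 182977\right) - 30) = - (-191705 - 30) = \left(-1\right) \left(-191735\right) = 191735$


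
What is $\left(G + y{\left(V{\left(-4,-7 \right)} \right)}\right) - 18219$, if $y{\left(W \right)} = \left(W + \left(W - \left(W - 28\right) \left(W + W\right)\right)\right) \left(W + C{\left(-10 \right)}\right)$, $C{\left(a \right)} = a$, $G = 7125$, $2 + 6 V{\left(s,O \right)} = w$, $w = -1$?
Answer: $- \frac{43137}{4} \approx -10784.0$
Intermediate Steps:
$V{\left(s,O \right)} = - \frac{1}{2}$ ($V{\left(s,O \right)} = - \frac{1}{3} + \frac{1}{6} \left(-1\right) = - \frac{1}{3} - \frac{1}{6} = - \frac{1}{2}$)
$y{\left(W \right)} = \left(-10 + W\right) \left(2 W - 2 W \left(-28 + W\right)\right)$ ($y{\left(W \right)} = \left(W + \left(W - \left(W - 28\right) \left(W + W\right)\right)\right) \left(W - 10\right) = \left(W + \left(W - \left(-28 + W\right) 2 W\right)\right) \left(-10 + W\right) = \left(W + \left(W - 2 W \left(-28 + W\right)\right)\right) \left(-10 + W\right) = \left(W - \left(- W + 2 W \left(-28 + W\right)\right)\right) \left(-10 + W\right) = \left(2 W - 2 W \left(-28 + W\right)\right) \left(-10 + W\right) = \left(-10 + W\right) \left(2 W - 2 W \left(-28 + W\right)\right)$)
$\left(G + y{\left(V{\left(-4,-7 \right)} \right)}\right) - 18219 = \left(7125 + 2 \left(- \frac{1}{2}\right) \left(-290 - \left(- \frac{1}{2}\right)^{2} + 39 \left(- \frac{1}{2}\right)\right)\right) - 18219 = \left(7125 + 2 \left(- \frac{1}{2}\right) \left(-290 - \frac{1}{4} - \frac{39}{2}\right)\right) - 18219 = \left(7125 + 2 \left(- \frac{1}{2}\right) \left(- \frac{1239}{4}\right)\right) - 18219 = \left(7125 + \frac{1239}{4}\right) - 18219 = \frac{29739}{4} - 18219 = - \frac{43137}{4}$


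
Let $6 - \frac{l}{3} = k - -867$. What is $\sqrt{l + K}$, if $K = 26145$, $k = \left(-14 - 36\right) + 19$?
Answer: $\sqrt{23655} \approx 153.8$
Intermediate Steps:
$k = -31$ ($k = -50 + 19 = -31$)
$l = -2490$ ($l = 18 - 3 \left(-31 - -867\right) = 18 - 3 \left(-31 + 867\right) = 18 - 2508 = -2490$)
$\sqrt{l + K} = \sqrt{-2490 + 26145} = \sqrt{23655}$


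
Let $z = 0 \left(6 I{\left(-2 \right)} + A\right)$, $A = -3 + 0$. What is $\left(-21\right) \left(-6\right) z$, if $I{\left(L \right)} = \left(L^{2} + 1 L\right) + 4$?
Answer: $0$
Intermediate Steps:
$A = -3$
$I{\left(L \right)} = 4 + L + L^{2}$ ($I{\left(L \right)} = \left(L^{2} + L\right) + 4 = \left(L + L^{2}\right) + 4 = 4 + L + L^{2}$)
$z = 0$ ($z = 0 \left(6 \left(4 - 2 + \left(-2\right)^{2}\right) - 3\right) = 0 \left(6 \left(4 - 2 + 4\right) - 3\right) = 0 \left(6 \cdot 6 - 3\right) = 0 \left(36 - 3\right) = 0 \cdot 33 = 0$)
$\left(-21\right) \left(-6\right) z = \left(-21\right) \left(-6\right) 0 = 126 \cdot 0 = 0$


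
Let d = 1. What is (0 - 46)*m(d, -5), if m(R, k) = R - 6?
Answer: 230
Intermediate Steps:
m(R, k) = -6 + R
(0 - 46)*m(d, -5) = (0 - 46)*(-6 + 1) = -46*(-5) = 230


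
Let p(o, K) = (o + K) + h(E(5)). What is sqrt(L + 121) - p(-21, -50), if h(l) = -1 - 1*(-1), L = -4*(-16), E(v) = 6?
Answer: 71 + sqrt(185) ≈ 84.601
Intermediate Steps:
L = 64
h(l) = 0 (h(l) = -1 + 1 = 0)
p(o, K) = K + o (p(o, K) = (o + K) + 0 = (K + o) + 0 = K + o)
sqrt(L + 121) - p(-21, -50) = sqrt(64 + 121) - (-50 - 21) = sqrt(185) - 1*(-71) = sqrt(185) + 71 = 71 + sqrt(185)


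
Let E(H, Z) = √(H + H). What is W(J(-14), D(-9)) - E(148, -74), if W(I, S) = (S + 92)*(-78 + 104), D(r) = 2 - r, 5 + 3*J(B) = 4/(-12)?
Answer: 2678 - 2*√74 ≈ 2660.8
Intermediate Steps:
J(B) = -16/9 (J(B) = -5/3 + (4/(-12))/3 = -5/3 + (4*(-1/12))/3 = -5/3 + (⅓)*(-⅓) = -5/3 - ⅑ = -16/9)
E(H, Z) = √2*√H (E(H, Z) = √(2*H) = √2*√H)
W(I, S) = 2392 + 26*S (W(I, S) = (92 + S)*26 = 2392 + 26*S)
W(J(-14), D(-9)) - E(148, -74) = (2392 + 26*(2 - 1*(-9))) - √2*√148 = (2392 + 26*(2 + 9)) - √2*2*√37 = (2392 + 26*11) - 2*√74 = (2392 + 286) - 2*√74 = 2678 - 2*√74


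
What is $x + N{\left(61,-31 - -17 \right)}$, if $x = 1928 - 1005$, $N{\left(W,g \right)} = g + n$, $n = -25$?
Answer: $884$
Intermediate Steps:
$N{\left(W,g \right)} = -25 + g$ ($N{\left(W,g \right)} = g - 25 = -25 + g$)
$x = 923$ ($x = 1928 - 1005 = 923$)
$x + N{\left(61,-31 - -17 \right)} = 923 - 39 = 884$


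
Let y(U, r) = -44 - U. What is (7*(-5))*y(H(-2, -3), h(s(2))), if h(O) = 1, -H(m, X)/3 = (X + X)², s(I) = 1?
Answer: -2240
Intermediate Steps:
H(m, X) = -12*X² (H(m, X) = -3*(X + X)² = -3*4*X² = -12*X²)
(7*(-5))*y(H(-2, -3), h(s(2))) = (7*(-5))*(-44 - (-12)*(-3)²) = -35*(-44 - (-12)*9) = -35*(-44 - 1*(-108)) = -35*(-44 + 108) = -35*64 = -2240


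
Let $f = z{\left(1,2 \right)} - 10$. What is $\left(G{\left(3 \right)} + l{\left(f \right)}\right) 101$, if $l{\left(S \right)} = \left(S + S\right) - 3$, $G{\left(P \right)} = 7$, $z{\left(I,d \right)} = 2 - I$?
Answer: $-1414$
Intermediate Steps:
$f = -9$ ($f = \left(2 - 1\right) - 10 = 1 - 10 = -9$)
$l{\left(S \right)} = -3 + 2 S$ ($l{\left(S \right)} = 2 S - 3 = -3 + 2 S$)
$\left(G{\left(3 \right)} + l{\left(f \right)}\right) 101 = \left(7 + \left(-3 + 2 \left(-9\right)\right)\right) 101 = \left(7 - 21\right) 101 = \left(-14\right) 101 = -1414$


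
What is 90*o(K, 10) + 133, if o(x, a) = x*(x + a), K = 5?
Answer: 6883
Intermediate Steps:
o(x, a) = x*(a + x)
90*o(K, 10) + 133 = 90*(5*(10 + 5)) + 133 = 90*(5*15) + 133 = 90*75 + 133 = 6750 + 133 = 6883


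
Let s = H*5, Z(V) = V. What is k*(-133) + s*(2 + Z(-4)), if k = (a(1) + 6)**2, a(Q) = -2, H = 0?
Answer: -2128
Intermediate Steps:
s = 0 (s = 0*5 = 0)
k = 16 (k = (-2 + 6)**2 = 4**2 = 16)
k*(-133) + s*(2 + Z(-4)) = 16*(-133) + 0*(2 - 4) = -2128 + 0*(-2) = -2128 + 0 = -2128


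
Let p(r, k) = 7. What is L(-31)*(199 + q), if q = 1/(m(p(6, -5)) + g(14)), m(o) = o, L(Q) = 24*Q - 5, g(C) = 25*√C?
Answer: -185269644/1243 - 2675*√14/1243 ≈ -1.4906e+5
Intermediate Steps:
L(Q) = -5 + 24*Q
q = 1/(7 + 25*√14) ≈ 0.0099462
L(-31)*(199 + q) = (-5 + 24*(-31))*(199 + (-1/1243 + 25*√14/8701)) = (-5 - 744)*(247356/1243 + 25*√14/8701) = -749*(247356/1243 + 25*√14/8701) = -185269644/1243 - 2675*√14/1243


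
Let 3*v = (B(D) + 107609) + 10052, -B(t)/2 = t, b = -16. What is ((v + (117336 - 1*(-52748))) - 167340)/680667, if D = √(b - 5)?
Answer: 125893/2042001 - 2*I*√21/2042001 ≈ 0.061652 - 4.4883e-6*I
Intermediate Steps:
D = I*√21 (D = √(-16 - 5) = √(-21) = I*√21 ≈ 4.5826*I)
B(t) = -2*t
v = 117661/3 - 2*I*√21/3 (v = ((-2*I*√21 + 107609) + 10052)/3 = ((107609 - 2*I*√21) + 10052)/3 = (117661 - 2*I*√21)/3 = 117661/3 - 2*I*√21/3 ≈ 39220.0 - 3.055*I)
((v + (117336 - 1*(-52748))) - 167340)/680667 = (((117661/3 - 2*I*√21/3) + (117336 - 1*(-52748))) - 167340)/680667 = (((117661/3 - 2*I*√21/3) + (117336 + 52748)) - 167340)*(1/680667) = (((117661/3 - 2*I*√21/3) + 170084) - 167340)*(1/680667) = ((627913/3 - 2*I*√21/3) - 167340)*(1/680667) = (125893/3 - 2*I*√21/3)*(1/680667) = 125893/2042001 - 2*I*√21/2042001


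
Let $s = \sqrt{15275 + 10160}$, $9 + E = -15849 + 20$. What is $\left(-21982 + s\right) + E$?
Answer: $-37820 + \sqrt{25435} \approx -37661.0$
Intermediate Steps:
$E = -15838$ ($E = -9 + \left(-15849 + 20\right) = -9 - 15829 = -15838$)
$s = \sqrt{25435} \approx 159.48$
$\left(-21982 + s\right) + E = \left(-21982 + \sqrt{25435}\right) - 15838 = -37820 + \sqrt{25435}$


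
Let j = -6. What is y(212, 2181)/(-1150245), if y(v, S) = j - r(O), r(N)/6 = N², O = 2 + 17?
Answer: 724/383415 ≈ 0.0018883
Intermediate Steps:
O = 19
r(N) = 6*N²
y(v, S) = -2172 (y(v, S) = -6 - 6*19² = -6 - 6*361 = -6 - 1*2166 = -6 - 2166 = -2172)
y(212, 2181)/(-1150245) = -2172/(-1150245) = -2172*(-1/1150245) = 724/383415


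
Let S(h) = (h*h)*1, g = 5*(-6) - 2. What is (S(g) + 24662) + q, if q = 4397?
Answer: 30083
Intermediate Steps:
g = -32 (g = -30 - 2 = -32)
S(h) = h² (S(h) = h²*1 = h²)
(S(g) + 24662) + q = ((-32)² + 24662) + 4397 = (1024 + 24662) + 4397 = 25686 + 4397 = 30083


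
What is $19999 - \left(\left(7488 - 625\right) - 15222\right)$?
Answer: $28358$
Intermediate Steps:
$19999 - \left(\left(7488 - 625\right) - 15222\right) = 19999 - \left(6863 - 15222\right) = 19999 - -8359 = 19999 + 8359 = 28358$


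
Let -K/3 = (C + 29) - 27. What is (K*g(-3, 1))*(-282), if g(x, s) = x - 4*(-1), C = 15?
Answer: 14382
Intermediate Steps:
K = -51 (K = -3*((15 + 29) - 27) = -3*(44 - 27) = -3*17 = -51)
g(x, s) = 4 + x (g(x, s) = x + 4 = 4 + x)
(K*g(-3, 1))*(-282) = -51*(4 - 3)*(-282) = -51*1*(-282) = -51*(-282) = 14382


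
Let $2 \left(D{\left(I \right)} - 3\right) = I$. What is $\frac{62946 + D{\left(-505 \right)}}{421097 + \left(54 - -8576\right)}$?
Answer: $\frac{125393}{859454} \approx 0.1459$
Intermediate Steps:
$D{\left(I \right)} = 3 + \frac{I}{2}$
$\frac{62946 + D{\left(-505 \right)}}{421097 + \left(54 - -8576\right)} = \frac{62946 + \left(3 + \frac{1}{2} \left(-505\right)\right)}{421097 + \left(54 - -8576\right)} = \frac{62946 + \left(3 - \frac{505}{2}\right)}{421097 + \left(54 + 8576\right)} = \frac{62946 - \frac{499}{2}}{421097 + 8630} = \frac{125393}{2 \cdot 429727} = \frac{125393}{2} \cdot \frac{1}{429727} = \frac{125393}{859454}$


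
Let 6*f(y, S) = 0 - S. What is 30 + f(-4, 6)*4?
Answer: 26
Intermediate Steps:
f(y, S) = -S/6 (f(y, S) = (0 - S)/6 = (-S)/6 = -S/6)
30 + f(-4, 6)*4 = 30 - ⅙*6*4 = 30 - 1*4 = 30 - 4 = 26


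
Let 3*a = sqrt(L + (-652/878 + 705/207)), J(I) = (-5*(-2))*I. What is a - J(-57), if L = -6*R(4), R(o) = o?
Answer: 570 + I*sqrt(19577467083)/90873 ≈ 570.0 + 1.5397*I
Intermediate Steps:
L = -24 (L = -6*4 = -24)
J(I) = 10*I
a = I*sqrt(19577467083)/90873 (a = sqrt(-24 + (-652/878 + 705/207))/3 = sqrt(-24 + (-652*1/878 + 705*(1/207)))/3 = sqrt(-24 + (-326/439 + 235/69))/3 = sqrt(-24 + 80671/30291)/3 = sqrt(-646313/30291)/3 = (I*sqrt(19577467083)/30291)/3 = I*sqrt(19577467083)/90873 ≈ 1.5397*I)
a - J(-57) = I*sqrt(19577467083)/90873 - 10*(-57) = I*sqrt(19577467083)/90873 - 1*(-570) = I*sqrt(19577467083)/90873 + 570 = 570 + I*sqrt(19577467083)/90873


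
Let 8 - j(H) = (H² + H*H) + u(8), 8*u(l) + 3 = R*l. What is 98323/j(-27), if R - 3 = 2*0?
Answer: -786584/11621 ≈ -67.686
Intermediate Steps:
R = 3 (R = 3 + 2*0 = 3 + 0 = 3)
u(l) = -3/8 + 3*l/8 (u(l) = -3/8 + (3*l)/8 = -3/8 + 3*l/8)
j(H) = 43/8 - 2*H² (j(H) = 8 - ((H² + H*H) + (-3/8 + (3/8)*8)) = 8 - ((H² + H²) + (-3/8 + 3)) = 8 - (2*H² + 21/8) = 8 - (21/8 + 2*H²) = 8 + (-21/8 - 2*H²) = 43/8 - 2*H²)
98323/j(-27) = 98323/(43/8 - 2*(-27)²) = 98323/(43/8 - 2*729) = 98323/(43/8 - 1458) = 98323/(-11621/8) = 98323*(-8/11621) = -786584/11621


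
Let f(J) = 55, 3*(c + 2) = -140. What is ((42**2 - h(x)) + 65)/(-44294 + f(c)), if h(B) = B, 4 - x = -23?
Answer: -1802/44239 ≈ -0.040733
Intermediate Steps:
x = 27 (x = 4 - 1*(-23) = 4 + 23 = 27)
c = -146/3 (c = -2 + (1/3)*(-140) = -2 - 140/3 = -146/3 ≈ -48.667)
((42**2 - h(x)) + 65)/(-44294 + f(c)) = ((42**2 - 1*27) + 65)/(-44294 + 55) = ((1764 - 27) + 65)/(-44239) = (1737 + 65)*(-1/44239) = 1802*(-1/44239) = -1802/44239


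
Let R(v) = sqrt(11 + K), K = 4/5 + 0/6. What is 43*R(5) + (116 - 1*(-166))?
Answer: 282 + 43*sqrt(295)/5 ≈ 429.71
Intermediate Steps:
K = 4/5 (K = 4*(1/5) + 0*(1/6) = 4/5 + 0 = 4/5 ≈ 0.80000)
R(v) = sqrt(295)/5 (R(v) = sqrt(11 + 4/5) = sqrt(59/5) = sqrt(295)/5)
43*R(5) + (116 - 1*(-166)) = 43*(sqrt(295)/5) + (116 - 1*(-166)) = 43*sqrt(295)/5 + (116 + 166) = 43*sqrt(295)/5 + 282 = 282 + 43*sqrt(295)/5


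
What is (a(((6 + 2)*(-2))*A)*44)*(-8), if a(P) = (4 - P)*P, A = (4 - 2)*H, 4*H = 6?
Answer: 878592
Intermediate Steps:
H = 3/2 (H = (1/4)*6 = 3/2 ≈ 1.5000)
A = 3 (A = (4 - 2)*(3/2) = 2*(3/2) = 3)
a(P) = P*(4 - P)
(a(((6 + 2)*(-2))*A)*44)*(-8) = (((((6 + 2)*(-2))*3)*(4 - (6 + 2)*(-2)*3))*44)*(-8) = ((((8*(-2))*3)*(4 - 8*(-2)*3))*44)*(-8) = (((-16*3)*(4 - (-16)*3))*44)*(-8) = (-48*(4 - 1*(-48))*44)*(-8) = (-48*(4 + 48)*44)*(-8) = (-48*52*44)*(-8) = -2496*44*(-8) = -109824*(-8) = 878592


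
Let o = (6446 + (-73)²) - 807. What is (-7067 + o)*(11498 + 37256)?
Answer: 190189354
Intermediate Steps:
o = 10968 (o = (6446 + 5329) - 807 = 11775 - 807 = 10968)
(-7067 + o)*(11498 + 37256) = (-7067 + 10968)*(11498 + 37256) = 3901*48754 = 190189354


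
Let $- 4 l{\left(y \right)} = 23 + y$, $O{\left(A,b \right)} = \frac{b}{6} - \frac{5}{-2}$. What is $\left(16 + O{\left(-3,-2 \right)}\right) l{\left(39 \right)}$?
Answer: $- \frac{3379}{12} \approx -281.58$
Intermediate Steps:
$O{\left(A,b \right)} = \frac{5}{2} + \frac{b}{6}$ ($O{\left(A,b \right)} = b \frac{1}{6} - - \frac{5}{2} = \frac{b}{6} + \frac{5}{2} = \frac{5}{2} + \frac{b}{6}$)
$l{\left(y \right)} = - \frac{23}{4} - \frac{y}{4}$ ($l{\left(y \right)} = - \frac{23 + y}{4} = - \frac{23}{4} - \frac{y}{4}$)
$\left(16 + O{\left(-3,-2 \right)}\right) l{\left(39 \right)} = \left(16 + \left(\frac{5}{2} + \frac{1}{6} \left(-2\right)\right)\right) \left(- \frac{23}{4} - \frac{39}{4}\right) = \left(16 + \left(\frac{5}{2} - \frac{1}{3}\right)\right) \left(- \frac{23}{4} - \frac{39}{4}\right) = \left(16 + \frac{13}{6}\right) \left(- \frac{31}{2}\right) = \frac{109}{6} \left(- \frac{31}{2}\right) = - \frac{3379}{12}$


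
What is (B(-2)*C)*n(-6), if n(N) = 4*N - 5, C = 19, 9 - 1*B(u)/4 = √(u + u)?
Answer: -19836 + 4408*I ≈ -19836.0 + 4408.0*I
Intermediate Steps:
B(u) = 36 - 4*√2*√u (B(u) = 36 - 4*√(u + u) = 36 - 4*√2*√u)
n(N) = -5 + 4*N
(B(-2)*C)*n(-6) = ((36 - 4*√2*√(-2))*19)*(-5 + 4*(-6)) = ((36 - 4*√2*I*√2)*19)*(-5 - 24) = ((36 - 8*I)*19)*(-29) = (684 - 152*I)*(-29) = -19836 + 4408*I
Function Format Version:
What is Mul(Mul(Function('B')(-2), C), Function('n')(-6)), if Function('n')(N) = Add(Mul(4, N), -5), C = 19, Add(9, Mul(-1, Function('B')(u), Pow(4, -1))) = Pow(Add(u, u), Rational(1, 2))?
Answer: Add(-19836, Mul(4408, I)) ≈ Add(-19836., Mul(4408.0, I))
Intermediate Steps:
Function('B')(u) = Add(36, Mul(-4, Pow(2, Rational(1, 2)), Pow(u, Rational(1, 2)))) (Function('B')(u) = Add(36, Mul(-4, Pow(Add(u, u), Rational(1, 2)))) = Add(36, Mul(-4, Pow(Mul(2, u), Rational(1, 2)))) = Add(36, Mul(-4, Mul(Pow(2, Rational(1, 2)), Pow(u, Rational(1, 2))))) = Add(36, Mul(-4, Pow(2, Rational(1, 2)), Pow(u, Rational(1, 2)))))
Function('n')(N) = Add(-5, Mul(4, N))
Mul(Mul(Function('B')(-2), C), Function('n')(-6)) = Mul(Mul(Add(36, Mul(-4, Pow(2, Rational(1, 2)), Pow(-2, Rational(1, 2)))), 19), Add(-5, Mul(4, -6))) = Mul(Mul(Add(36, Mul(-4, Pow(2, Rational(1, 2)), Mul(I, Pow(2, Rational(1, 2))))), 19), Add(-5, -24)) = Mul(Mul(Add(36, Mul(-8, I)), 19), -29) = Mul(Add(684, Mul(-152, I)), -29) = Add(-19836, Mul(4408, I))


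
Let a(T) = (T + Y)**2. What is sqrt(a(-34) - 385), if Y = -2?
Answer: sqrt(911) ≈ 30.183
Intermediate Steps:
a(T) = (-2 + T)**2 (a(T) = (T - 2)**2 = (-2 + T)**2)
sqrt(a(-34) - 385) = sqrt((-2 - 34)**2 - 385) = sqrt((-36)**2 - 385) = sqrt(1296 - 385) = sqrt(911)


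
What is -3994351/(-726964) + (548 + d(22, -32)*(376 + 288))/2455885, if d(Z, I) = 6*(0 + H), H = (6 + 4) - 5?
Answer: 9824546204787/1785339983140 ≈ 5.5029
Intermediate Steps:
H = 5 (H = 10 - 5 = 5)
d(Z, I) = 30 (d(Z, I) = 6*(0 + 5) = 6*5 = 30)
-3994351/(-726964) + (548 + d(22, -32)*(376 + 288))/2455885 = -3994351/(-726964) + (548 + 30*(376 + 288))/2455885 = -3994351*(-1/726964) + (548 + 30*664)*(1/2455885) = 3994351/726964 + (548 + 19920)*(1/2455885) = 3994351/726964 + 20468*(1/2455885) = 3994351/726964 + 20468/2455885 = 9824546204787/1785339983140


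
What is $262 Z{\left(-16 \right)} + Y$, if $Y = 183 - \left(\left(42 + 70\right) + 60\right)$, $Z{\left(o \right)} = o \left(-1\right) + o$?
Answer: $11$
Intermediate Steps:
$Z{\left(o \right)} = 0$ ($Z{\left(o \right)} = - o + o = 0$)
$Y = 11$ ($Y = 183 - \left(112 + 60\right) = 183 - 172 = 11$)
$262 Z{\left(-16 \right)} + Y = 262 \cdot 0 + 11 = 0 + 11 = 11$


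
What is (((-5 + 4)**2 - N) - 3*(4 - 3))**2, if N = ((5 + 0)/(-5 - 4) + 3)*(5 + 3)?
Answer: 37636/81 ≈ 464.64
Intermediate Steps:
N = 176/9 (N = (5/(-9) + 3)*8 = (5*(-1/9) + 3)*8 = (-5/9 + 3)*8 = (22/9)*8 = 176/9 ≈ 19.556)
(((-5 + 4)**2 - N) - 3*(4 - 3))**2 = (((-5 + 4)**2 - 1*176/9) - 3*(4 - 3))**2 = (((-1)**2 - 176/9) - 3*1)**2 = ((1 - 176/9) - 3)**2 = (-167/9 - 3)**2 = (-194/9)**2 = 37636/81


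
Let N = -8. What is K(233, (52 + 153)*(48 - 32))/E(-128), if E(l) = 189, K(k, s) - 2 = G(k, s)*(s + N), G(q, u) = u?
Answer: 1533166/27 ≈ 56784.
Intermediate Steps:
K(k, s) = 2 + s*(-8 + s) (K(k, s) = 2 + s*(s - 8) = 2 + s*(-8 + s))
K(233, (52 + 153)*(48 - 32))/E(-128) = (2 + ((52 + 153)*(48 - 32))² - 8*(52 + 153)*(48 - 32))/189 = (2 + (205*16)² - 1640*16)*(1/189) = (2 + 3280² - 8*3280)*(1/189) = (2 + 10758400 - 26240)*(1/189) = 10732162*(1/189) = 1533166/27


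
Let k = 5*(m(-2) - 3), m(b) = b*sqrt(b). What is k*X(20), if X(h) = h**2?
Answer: -6000 - 4000*I*sqrt(2) ≈ -6000.0 - 5656.9*I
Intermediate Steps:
m(b) = b**(3/2)
k = -15 - 10*I*sqrt(2) (k = 5*((-2)**(3/2) - 3) = 5*(-2*I*sqrt(2) - 3) = 5*(-3 - 2*I*sqrt(2)) = -15 - 10*I*sqrt(2) ≈ -15.0 - 14.142*I)
k*X(20) = (-15 - 10*I*sqrt(2))*20**2 = (-15 - 10*I*sqrt(2))*400 = -6000 - 4000*I*sqrt(2)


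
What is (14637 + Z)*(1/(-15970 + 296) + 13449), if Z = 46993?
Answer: 6495790444375/7837 ≈ 8.2886e+8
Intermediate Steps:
(14637 + Z)*(1/(-15970 + 296) + 13449) = (14637 + 46993)*(1/(-15970 + 296) + 13449) = 61630*(1/(-15674) + 13449) = 61630*(-1/15674 + 13449) = 61630*(210799625/15674) = 6495790444375/7837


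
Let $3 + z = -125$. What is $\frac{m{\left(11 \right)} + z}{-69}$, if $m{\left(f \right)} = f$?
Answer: $\frac{39}{23} \approx 1.6957$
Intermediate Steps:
$z = -128$ ($z = -3 - 125 = -128$)
$\frac{m{\left(11 \right)} + z}{-69} = \frac{11 - 128}{-69} = \left(- \frac{1}{69}\right) \left(-117\right) = \frac{39}{23}$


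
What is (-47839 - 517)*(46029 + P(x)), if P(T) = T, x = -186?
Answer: -2216784108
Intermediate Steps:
(-47839 - 517)*(46029 + P(x)) = (-47839 - 517)*(46029 - 186) = -48356*45843 = -2216784108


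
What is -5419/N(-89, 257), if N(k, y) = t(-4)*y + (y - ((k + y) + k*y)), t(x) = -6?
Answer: -5419/21420 ≈ -0.25299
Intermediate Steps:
N(k, y) = -k - 6*y - k*y (N(k, y) = -6*y + (y - ((k + y) + k*y)) = -6*y + (y - (k + y + k*y)) = -6*y + (y + (-k - y - k*y)) = -6*y + (-k - k*y) = -k - 6*y - k*y)
-5419/N(-89, 257) = -5419/(-1*(-89) - 6*257 - 1*(-89)*257) = -5419/(89 - 1542 + 22873) = -5419/21420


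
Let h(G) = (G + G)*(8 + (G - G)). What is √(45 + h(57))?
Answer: √957 ≈ 30.935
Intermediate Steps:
h(G) = 16*G (h(G) = (2*G)*(8 + 0) = (2*G)*8 = 16*G)
√(45 + h(57)) = √(45 + 16*57) = √(45 + 912) = √957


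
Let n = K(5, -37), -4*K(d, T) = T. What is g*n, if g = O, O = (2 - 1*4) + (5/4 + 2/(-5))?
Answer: -851/80 ≈ -10.637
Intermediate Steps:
K(d, T) = -T/4
O = -23/20 (O = (2 - 4) + (5*(¼) + 2*(-⅕)) = -2 + (5/4 - ⅖) = -2 + 17/20 = -23/20 ≈ -1.1500)
g = -23/20 ≈ -1.1500
n = 37/4 (n = -¼*(-37) = 37/4 ≈ 9.2500)
g*n = -23/20*37/4 = -851/80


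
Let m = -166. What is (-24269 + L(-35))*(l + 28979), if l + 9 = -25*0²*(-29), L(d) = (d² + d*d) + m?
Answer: -636905450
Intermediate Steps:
L(d) = -166 + 2*d² (L(d) = (d² + d*d) - 166 = (d² + d²) - 166 = 2*d² - 166 = -166 + 2*d²)
l = -9 (l = -9 - 25*0²*(-29) = -9 - 25*0*(-29) = -9 + 0*(-29) = -9 + 0 = -9)
(-24269 + L(-35))*(l + 28979) = (-24269 + (-166 + 2*(-35)²))*(-9 + 28979) = (-24269 + (-166 + 2*1225))*28970 = (-24269 + (-166 + 2450))*28970 = (-24269 + 2284)*28970 = -21985*28970 = -636905450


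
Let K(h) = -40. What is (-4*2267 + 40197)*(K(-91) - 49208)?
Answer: -1533040992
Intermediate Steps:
(-4*2267 + 40197)*(K(-91) - 49208) = (-4*2267 + 40197)*(-40 - 49208) = (-9068 + 40197)*(-49248) = 31129*(-49248) = -1533040992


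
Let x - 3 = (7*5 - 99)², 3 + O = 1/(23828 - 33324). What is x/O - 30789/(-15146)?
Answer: -588667331363/431494394 ≈ -1364.3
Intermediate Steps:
O = -28489/9496 (O = -3 + 1/(23828 - 33324) = -3 + 1/(-9496) = -3 - 1/9496 = -28489/9496 ≈ -3.0001)
x = 4099 (x = 3 + (7*5 - 99)² = 3 + (35 - 99)² = 3 + (-64)² = 3 + 4096 = 4099)
x/O - 30789/(-15146) = 4099/(-28489/9496) - 30789/(-15146) = 4099*(-9496/28489) - 30789*(-1/15146) = -38924104/28489 + 30789/15146 = -588667331363/431494394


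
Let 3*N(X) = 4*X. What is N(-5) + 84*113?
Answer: 28456/3 ≈ 9485.3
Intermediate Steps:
N(X) = 4*X/3 (N(X) = (4*X)/3 = 4*X/3)
N(-5) + 84*113 = (4/3)*(-5) + 84*113 = -20/3 + 9492 = 28456/3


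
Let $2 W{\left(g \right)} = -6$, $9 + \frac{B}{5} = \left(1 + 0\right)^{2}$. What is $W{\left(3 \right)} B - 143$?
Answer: $-23$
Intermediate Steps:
$B = -40$ ($B = -45 + 5 \left(1 + 0\right)^{2} = -45 + 5 \cdot 1^{2} = -45 + 5 \cdot 1 = -45 + 5 = -40$)
$W{\left(g \right)} = -3$ ($W{\left(g \right)} = \frac{1}{2} \left(-6\right) = -3$)
$W{\left(3 \right)} B - 143 = \left(-3\right) \left(-40\right) - 143 = 120 - 143 = -23$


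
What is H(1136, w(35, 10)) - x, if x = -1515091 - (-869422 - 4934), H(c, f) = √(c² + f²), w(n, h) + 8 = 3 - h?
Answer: 640735 + √1290721 ≈ 6.4187e+5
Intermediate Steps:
w(n, h) = -5 - h (w(n, h) = -8 + (3 - h) = -5 - h)
x = -640735 (x = -1515091 - 1*(-874356) = -1515091 + 874356 = -640735)
H(1136, w(35, 10)) - x = √(1136² + (-5 - 1*10)²) - 1*(-640735) = √(1290496 + (-5 - 10)²) + 640735 = √(1290496 + (-15)²) + 640735 = √(1290496 + 225) + 640735 = √1290721 + 640735 = 640735 + √1290721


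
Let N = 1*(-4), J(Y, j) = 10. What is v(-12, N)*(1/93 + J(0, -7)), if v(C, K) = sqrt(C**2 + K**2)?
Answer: 3724*sqrt(10)/93 ≈ 126.63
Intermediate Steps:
N = -4
v(-12, N)*(1/93 + J(0, -7)) = sqrt((-12)**2 + (-4)**2)*(1/93 + 10) = sqrt(144 + 16)*(1/93 + 10) = sqrt(160)*(931/93) = (4*sqrt(10))*(931/93) = 3724*sqrt(10)/93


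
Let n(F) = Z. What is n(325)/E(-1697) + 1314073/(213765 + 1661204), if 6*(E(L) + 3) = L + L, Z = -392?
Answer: 2223386041/1599348557 ≈ 1.3902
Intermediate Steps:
E(L) = -3 + L/3 (E(L) = -3 + (L + L)/6 = -3 + (2*L)/6 = -3 + L/3)
n(F) = -392
n(325)/E(-1697) + 1314073/(213765 + 1661204) = -392/(-3 + (⅓)*(-1697)) + 1314073/(213765 + 1661204) = -392/(-3 - 1697/3) + 1314073/1874969 = -392/(-1706/3) + 1314073*(1/1874969) = -392*(-3/1706) + 1314073/1874969 = 588/853 + 1314073/1874969 = 2223386041/1599348557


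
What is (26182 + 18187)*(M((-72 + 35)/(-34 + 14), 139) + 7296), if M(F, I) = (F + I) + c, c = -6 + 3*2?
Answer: 6599311953/20 ≈ 3.2997e+8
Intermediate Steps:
c = 0 (c = -6 + 6 = 0)
M(F, I) = F + I (M(F, I) = (F + I) + 0 = F + I)
(26182 + 18187)*(M((-72 + 35)/(-34 + 14), 139) + 7296) = (26182 + 18187)*(((-72 + 35)/(-34 + 14) + 139) + 7296) = 44369*((-37/(-20) + 139) + 7296) = 44369*((-37*(-1/20) + 139) + 7296) = 44369*((37/20 + 139) + 7296) = 44369*(2817/20 + 7296) = 44369*(148737/20) = 6599311953/20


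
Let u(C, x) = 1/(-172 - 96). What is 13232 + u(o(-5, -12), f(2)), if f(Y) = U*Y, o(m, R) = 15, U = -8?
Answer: 3546175/268 ≈ 13232.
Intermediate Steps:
f(Y) = -8*Y
u(C, x) = -1/268 (u(C, x) = 1/(-268) = -1/268)
13232 + u(o(-5, -12), f(2)) = 13232 - 1/268 = 3546175/268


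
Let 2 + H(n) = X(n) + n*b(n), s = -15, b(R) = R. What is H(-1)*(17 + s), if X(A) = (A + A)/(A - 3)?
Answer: -1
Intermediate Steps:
X(A) = 2*A/(-3 + A) (X(A) = (2*A)/(-3 + A) = 2*A/(-3 + A))
H(n) = -2 + n² + 2*n/(-3 + n) (H(n) = -2 + (2*n/(-3 + n) + n*n) = -2 + (2*n/(-3 + n) + n²) = -2 + (n² + 2*n/(-3 + n)) = -2 + n² + 2*n/(-3 + n))
H(-1)*(17 + s) = ((6 + (-1)³ - 3*(-1)²)/(-3 - 1))*(17 - 15) = ((6 - 1 - 3*1)/(-4))*2 = -(6 - 1 - 3)/4*2 = -¼*2*2 = -½*2 = -1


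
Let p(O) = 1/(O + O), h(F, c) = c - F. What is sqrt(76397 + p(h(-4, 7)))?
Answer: sqrt(36976170)/22 ≈ 276.40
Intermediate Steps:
p(O) = 1/(2*O)
sqrt(76397 + p(h(-4, 7))) = sqrt(76397 + 1/(2*(7 - 1*(-4)))) = sqrt(76397 + 1/(2*(7 + 4))) = sqrt(76397 + (1/2)/11) = sqrt(76397 + (1/2)*(1/11)) = sqrt(76397 + 1/22) = sqrt(1680735/22) = sqrt(36976170)/22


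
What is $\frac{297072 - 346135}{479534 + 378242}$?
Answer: $- \frac{49063}{857776} \approx -0.057198$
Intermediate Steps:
$\frac{297072 - 346135}{479534 + 378242} = \frac{297072 - 346135}{857776} = \left(-49063\right) \frac{1}{857776} = - \frac{49063}{857776}$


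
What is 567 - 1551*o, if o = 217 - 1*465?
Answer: 385215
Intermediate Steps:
o = -248 (o = 217 - 465 = -248)
567 - 1551*o = 567 - 1551*(-248) = 567 + 384648 = 385215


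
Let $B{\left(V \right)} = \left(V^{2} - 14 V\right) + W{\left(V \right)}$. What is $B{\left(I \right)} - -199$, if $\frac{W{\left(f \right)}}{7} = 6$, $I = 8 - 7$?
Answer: $228$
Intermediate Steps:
$I = 1$ ($I = 8 - 7 = 1$)
$W{\left(f \right)} = 42$ ($W{\left(f \right)} = 7 \cdot 6 = 42$)
$B{\left(V \right)} = 42 + V^{2} - 14 V$ ($B{\left(V \right)} = \left(V^{2} - 14 V\right) + 42 = 42 + V^{2} - 14 V$)
$B{\left(I \right)} - -199 = \left(42 + 1^{2} - 14\right) - -199 = \left(42 + 1 - 14\right) + 199 = 29 + 199 = 228$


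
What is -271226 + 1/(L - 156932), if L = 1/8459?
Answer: -360049202525321/1327487787 ≈ -2.7123e+5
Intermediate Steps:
L = 1/8459 ≈ 0.00011822
-271226 + 1/(L - 156932) = -271226 + 1/(1/8459 - 156932) = -271226 + 1/(-1327487787/8459) = -271226 - 8459/1327487787 = -360049202525321/1327487787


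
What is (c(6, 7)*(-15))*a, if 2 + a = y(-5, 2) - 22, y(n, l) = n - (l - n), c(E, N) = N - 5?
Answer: 1080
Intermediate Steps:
c(E, N) = -5 + N
y(n, l) = -l + 2*n (y(n, l) = n + (n - l) = -l + 2*n)
a = -36 (a = -2 + ((-1*2 + 2*(-5)) - 22) = -2 + ((-2 - 10) - 22) = -2 + (-12 - 22) = -2 - 34 = -36)
(c(6, 7)*(-15))*a = ((-5 + 7)*(-15))*(-36) = (2*(-15))*(-36) = -30*(-36) = 1080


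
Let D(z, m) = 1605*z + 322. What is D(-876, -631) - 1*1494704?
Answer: -2900362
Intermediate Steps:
D(z, m) = 322 + 1605*z
D(-876, -631) - 1*1494704 = (322 + 1605*(-876)) - 1*1494704 = (322 - 1405980) - 1494704 = -1405658 - 1494704 = -2900362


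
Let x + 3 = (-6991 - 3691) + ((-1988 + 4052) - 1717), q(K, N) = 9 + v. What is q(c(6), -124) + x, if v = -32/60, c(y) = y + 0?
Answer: -154943/15 ≈ -10330.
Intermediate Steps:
c(y) = y
v = -8/15 (v = -32*1/60 = -8/15 ≈ -0.53333)
q(K, N) = 127/15 (q(K, N) = 9 - 8/15 = 127/15)
x = -10338 (x = -3 + ((-6991 - 3691) + ((-1988 + 4052) - 1717)) = -3 + (-10682 + (2064 - 1717)) = -3 + (-10682 + 347) = -3 - 10335 = -10338)
q(c(6), -124) + x = 127/15 - 10338 = -154943/15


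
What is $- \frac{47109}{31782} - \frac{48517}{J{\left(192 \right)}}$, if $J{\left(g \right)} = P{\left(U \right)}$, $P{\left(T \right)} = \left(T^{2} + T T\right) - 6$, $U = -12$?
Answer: $- \frac{129604336}{746877} \approx -173.53$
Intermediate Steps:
$P{\left(T \right)} = -6 + 2 T^{2}$ ($P{\left(T \right)} = \left(T^{2} + T^{2}\right) - 6 = 2 T^{2} - 6 = -6 + 2 T^{2}$)
$J{\left(g \right)} = 282$ ($J{\left(g \right)} = -6 + 2 \left(-12\right)^{2} = -6 + 2 \cdot 144 = -6 + 288 = 282$)
$- \frac{47109}{31782} - \frac{48517}{J{\left(192 \right)}} = - \frac{47109}{31782} - \frac{48517}{282} = \left(-47109\right) \frac{1}{31782} - \frac{48517}{282} = - \frac{15703}{10594} - \frac{48517}{282} = - \frac{129604336}{746877}$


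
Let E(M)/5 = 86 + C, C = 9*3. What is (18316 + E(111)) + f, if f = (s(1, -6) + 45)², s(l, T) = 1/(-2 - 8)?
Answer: 2089701/100 ≈ 20897.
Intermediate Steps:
C = 27
s(l, T) = -⅒ (s(l, T) = 1/(-10) = -⅒)
f = 201601/100 (f = (-⅒ + 45)² = (449/10)² = 201601/100 ≈ 2016.0)
E(M) = 565 (E(M) = 5*(86 + 27) = 5*113 = 565)
(18316 + E(111)) + f = (18316 + 565) + 201601/100 = 18881 + 201601/100 = 2089701/100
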